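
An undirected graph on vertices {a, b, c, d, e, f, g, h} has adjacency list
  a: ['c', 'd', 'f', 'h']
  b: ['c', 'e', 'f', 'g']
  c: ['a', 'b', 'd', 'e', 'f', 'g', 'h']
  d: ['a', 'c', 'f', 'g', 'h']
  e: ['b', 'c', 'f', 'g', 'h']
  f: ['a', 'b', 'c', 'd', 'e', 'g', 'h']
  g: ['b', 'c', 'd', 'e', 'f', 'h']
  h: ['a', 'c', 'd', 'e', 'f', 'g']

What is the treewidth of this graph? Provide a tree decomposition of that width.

The largest bag has 5 vertices, giving width 4; this decomposition certifies tw(G) ≤ 4. Conversely, {c, d, f, g, h} is a clique of size 5, and the vertices of any clique must share a bag in every tree decomposition; so some bag has ≥ 5 vertices and tw(G) ≥ 4. The upper and lower bounds meet at 4, so that is the treewidth.

Treewidth 4.
One such decomposition:
Bags: B1 = {b, c, e, f, g}  B2 = {c, e, f, g, h}  B3 = {c, d, f, g, h}  B4 = {a, c, d, f, h}
Tree: B1–B2, B2–B3, B3–B4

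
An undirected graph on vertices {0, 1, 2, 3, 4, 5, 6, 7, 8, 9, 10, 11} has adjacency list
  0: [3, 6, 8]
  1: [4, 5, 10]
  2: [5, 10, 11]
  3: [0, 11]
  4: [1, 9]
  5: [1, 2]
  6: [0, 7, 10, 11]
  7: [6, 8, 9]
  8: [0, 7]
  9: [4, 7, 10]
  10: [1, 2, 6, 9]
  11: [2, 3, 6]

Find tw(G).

A width-3 tree decomposition is:
Bags: B1 = {0, 3, 7, 8}  B2 = {0, 3, 6, 7}  B3 = {3, 6, 7, 11}  B4 = {6, 7, 9, 11}  B5 = {6, 9, 10, 11}  B6 = {2, 9, 10, 11}  B7 = {2, 4, 9, 10}  B8 = {1, 2, 4, 10}  B9 = {1, 2, 4, 5}
Tree: B1–B2, B2–B3, B3–B4, B4–B5, B5–B6, B6–B7, B7–B8, B8–B9
Each bag holds 4 vertices, so the decomposition has width 3, which upper-bounds the treewidth. For the lower bound: the 4 vertex sets {0,3,8}, {7}, {6}, {2,9,10,11} are disjoint, each induces a connected subgraph, and every pair is joined by at least one edge of G. Contracting each set to a single vertex therefore yields K_{4} as a minor, and since treewidth is minor-monotone, tw(G) ≥ tw(K_{4}) = 3. Hence tw(G) = 3 exactly.

3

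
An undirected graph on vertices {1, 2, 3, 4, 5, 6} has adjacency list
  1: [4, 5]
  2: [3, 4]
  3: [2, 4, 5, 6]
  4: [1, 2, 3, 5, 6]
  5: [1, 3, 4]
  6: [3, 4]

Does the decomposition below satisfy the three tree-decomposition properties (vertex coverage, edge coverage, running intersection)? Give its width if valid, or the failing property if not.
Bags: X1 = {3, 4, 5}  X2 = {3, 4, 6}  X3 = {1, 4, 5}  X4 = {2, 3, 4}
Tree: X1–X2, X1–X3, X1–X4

Yes; width 2.

Vertex coverage: the bags together contain {1, 2, 3, 4, 5, 6}, the full vertex set. Edge coverage: each edge of G has both endpoints in at least one bag. Running intersection: for every vertex, the bags containing it form a connected subtree. All three properties hold, so this is a valid tree decomposition of width max|bag| − 1 = 2, and hence tw(G) ≤ 2.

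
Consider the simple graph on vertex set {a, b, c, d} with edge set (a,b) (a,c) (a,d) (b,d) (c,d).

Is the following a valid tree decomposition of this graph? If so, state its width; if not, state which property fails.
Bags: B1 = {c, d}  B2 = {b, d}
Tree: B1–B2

A tree decomposition must satisfy three properties: every vertex lies in some bag; for every edge, both endpoints lie together in some bag; and for every vertex, the bags containing it form a connected subtree. Here vertex a appears in no bag, so the decomposition is invalid.

No — vertex a appears in no bag.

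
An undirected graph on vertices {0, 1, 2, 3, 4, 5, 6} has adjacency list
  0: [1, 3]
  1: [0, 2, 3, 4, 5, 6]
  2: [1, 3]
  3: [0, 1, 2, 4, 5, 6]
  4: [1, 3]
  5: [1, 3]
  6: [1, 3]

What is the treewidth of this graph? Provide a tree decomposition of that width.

Every bag has size at most 3, so the width is 3 − 1 = 2 and tw(G) ≤ 2. For the lower bound, the 3 vertices {0, 1, 3} are pairwise adjacent, and any tree decomposition puts a clique entirely inside one bag — forcing width ≥ 2. The upper and lower bounds meet at 2, so that is the treewidth.

Treewidth 2.
One optimal decomposition is:
Bags: B1 = {0, 1, 3}  B2 = {1, 3, 5}  B3 = {1, 3, 4}  B4 = {1, 3, 6}  B5 = {1, 2, 3}
Tree: B1–B2, B2–B3, B2–B4, B3–B5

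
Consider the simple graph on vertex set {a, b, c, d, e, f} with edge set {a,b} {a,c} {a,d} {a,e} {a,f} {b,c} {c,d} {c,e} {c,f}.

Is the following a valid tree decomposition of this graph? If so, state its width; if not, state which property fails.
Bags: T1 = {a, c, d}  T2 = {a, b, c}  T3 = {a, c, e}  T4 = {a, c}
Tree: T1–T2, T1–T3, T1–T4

A tree decomposition must satisfy three properties: every vertex lies in some bag; for every edge, both endpoints lie together in some bag; and for every vertex, the bags containing it form a connected subtree. Here vertex f appears in no bag, so the decomposition is invalid.

No — vertex f appears in no bag.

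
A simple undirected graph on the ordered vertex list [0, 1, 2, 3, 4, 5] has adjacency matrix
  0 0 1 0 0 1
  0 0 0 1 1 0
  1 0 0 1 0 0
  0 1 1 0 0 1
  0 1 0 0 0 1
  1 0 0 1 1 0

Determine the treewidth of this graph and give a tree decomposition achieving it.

Each bag holds 3 vertices, so the decomposition has width 2, which upper-bounds the treewidth. The edges 1–4–5–3–1 form a cycle, so G is not a tree and its treewidth is at least 2. Hence tw(G) = 2 exactly.

Treewidth 2.
One optimal decomposition is:
Bags: B1 = {1, 3, 4}  B2 = {3, 4, 5}  B3 = {2, 3, 5}  B4 = {0, 2, 5}
Tree: B1–B2, B2–B3, B3–B4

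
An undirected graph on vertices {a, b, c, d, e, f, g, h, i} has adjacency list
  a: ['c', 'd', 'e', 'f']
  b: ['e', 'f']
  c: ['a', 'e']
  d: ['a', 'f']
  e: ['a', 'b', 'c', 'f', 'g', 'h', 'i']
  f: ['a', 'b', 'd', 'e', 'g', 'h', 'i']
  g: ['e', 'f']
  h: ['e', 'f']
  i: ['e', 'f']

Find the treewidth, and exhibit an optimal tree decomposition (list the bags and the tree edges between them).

Each bag holds 3 vertices, so the decomposition has width 2, which upper-bounds the treewidth. On the other hand G contains the 3-clique {a, c, e}. A clique must lie in a single bag of any decomposition, so no decomposition can have width below 2. Therefore the treewidth is 2.

Treewidth 2.
Bags: B1 = {a, e, f}  B2 = {e, f, i}  B3 = {e, f, g}  B4 = {a, c, e}  B5 = {e, f, h}  B6 = {a, d, f}  B7 = {b, e, f}
Tree: B1–B2, B2–B3, B1–B4, B3–B5, B1–B6, B1–B7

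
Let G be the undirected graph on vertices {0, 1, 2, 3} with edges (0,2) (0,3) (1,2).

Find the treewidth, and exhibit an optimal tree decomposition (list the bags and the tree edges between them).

Treewidth 1.
Bags: B1 = {0, 2}  B2 = {1, 2}  B3 = {0, 3}
Tree: B1–B2, B1–B3

The largest bag has 2 vertices, giving width 1; this decomposition certifies tw(G) ≤ 1. Since G has at least one edge (e.g. 2–0), it is not an edgeless graph, so tw(G) ≥ 1. Therefore the treewidth is 1.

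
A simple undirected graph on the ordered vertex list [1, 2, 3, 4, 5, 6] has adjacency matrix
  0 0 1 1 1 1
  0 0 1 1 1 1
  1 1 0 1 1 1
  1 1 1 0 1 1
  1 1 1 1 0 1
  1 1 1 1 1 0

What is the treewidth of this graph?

4

A width-4 tree decomposition is:
Bags: B1 = {2, 3, 4, 5, 6}  B2 = {1, 3, 4, 5, 6}
Tree: B1–B2
Each bag holds 5 vertices, so the decomposition has width 4, which upper-bounds the treewidth. Conversely, {1, 3, 4, 5, 6} is a clique of size 5, and the vertices of any clique must share a bag in every tree decomposition; so some bag has ≥ 5 vertices and tw(G) ≥ 4. Hence tw(G) = 4 exactly.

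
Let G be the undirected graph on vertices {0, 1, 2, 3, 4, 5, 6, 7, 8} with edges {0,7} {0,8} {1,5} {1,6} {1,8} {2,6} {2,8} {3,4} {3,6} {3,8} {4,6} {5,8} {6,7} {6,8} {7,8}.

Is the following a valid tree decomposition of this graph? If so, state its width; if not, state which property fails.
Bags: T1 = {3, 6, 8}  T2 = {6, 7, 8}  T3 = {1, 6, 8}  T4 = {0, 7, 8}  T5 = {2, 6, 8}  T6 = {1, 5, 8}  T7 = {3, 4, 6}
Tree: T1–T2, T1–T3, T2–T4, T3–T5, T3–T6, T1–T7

Checking the three conditions: (i) the bags cover all of {0, 1, 2, 3, 4, 5, 6, 7, 8}; (ii) for each edge, some bag contains both endpoints; (iii) the bags containing any fixed vertex form a subtree. All hold, so the decomposition is valid with width 3 − 1 = 2.

Yes; width 2.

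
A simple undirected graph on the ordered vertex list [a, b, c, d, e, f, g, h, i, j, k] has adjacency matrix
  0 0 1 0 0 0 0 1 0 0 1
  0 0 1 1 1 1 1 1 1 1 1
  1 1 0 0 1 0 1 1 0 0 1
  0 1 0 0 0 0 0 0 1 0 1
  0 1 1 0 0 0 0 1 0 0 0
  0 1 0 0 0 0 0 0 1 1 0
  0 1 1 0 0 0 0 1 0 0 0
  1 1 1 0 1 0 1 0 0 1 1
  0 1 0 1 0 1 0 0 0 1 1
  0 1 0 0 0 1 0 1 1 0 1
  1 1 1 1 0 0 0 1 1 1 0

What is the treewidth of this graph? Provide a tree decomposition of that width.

Treewidth 3.
Bags: B1 = {b, h, j, k}  B2 = {b, c, h, k}  B3 = {b, i, j, k}  B4 = {b, f, i, j}  B5 = {b, c, e, h}  B6 = {b, c, g, h}  B7 = {a, c, h, k}  B8 = {b, d, i, k}
Tree: B1–B2, B1–B3, B3–B4, B2–B5, B2–B6, B2–B7, B3–B8

Every bag has size at most 4, so the width is 4 − 1 = 3 and tw(G) ≤ 3. Conversely, {a, c, h, k} is a clique of size 4, and the vertices of any clique must share a bag in every tree decomposition; so some bag has ≥ 4 vertices and tw(G) ≥ 3. The upper and lower bounds meet at 3, so that is the treewidth.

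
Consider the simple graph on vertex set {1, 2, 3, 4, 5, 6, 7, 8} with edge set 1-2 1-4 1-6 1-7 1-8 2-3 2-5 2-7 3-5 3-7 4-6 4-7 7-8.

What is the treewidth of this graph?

2

A width-2 tree decomposition is:
Bags: B1 = {1, 4, 7}  B2 = {1, 4, 6}  B3 = {1, 2, 7}  B4 = {2, 3, 7}  B5 = {1, 7, 8}  B6 = {2, 3, 5}
Tree: B1–B2, B1–B3, B3–B4, B3–B5, B4–B6
The largest bag has 3 vertices, giving width 2; this decomposition certifies tw(G) ≤ 2. For the lower bound, the 3 vertices {1, 4, 6} are pairwise adjacent, and any tree decomposition puts a clique entirely inside one bag — forcing width ≥ 2. Therefore the treewidth is 2.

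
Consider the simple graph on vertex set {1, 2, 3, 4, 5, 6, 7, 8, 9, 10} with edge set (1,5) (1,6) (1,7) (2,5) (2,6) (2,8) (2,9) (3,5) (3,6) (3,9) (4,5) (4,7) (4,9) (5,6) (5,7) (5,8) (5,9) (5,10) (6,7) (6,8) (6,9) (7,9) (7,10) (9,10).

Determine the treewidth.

A width-3 tree decomposition is:
Bags: B1 = {3, 5, 6, 9}  B2 = {5, 6, 7, 9}  B3 = {2, 5, 6, 9}  B4 = {4, 5, 7, 9}  B5 = {2, 5, 6, 8}  B6 = {1, 5, 6, 7}  B7 = {5, 7, 9, 10}
Tree: B1–B2, B1–B3, B2–B4, B3–B5, B2–B6, B2–B7
The largest bag has 4 vertices, giving width 3; this decomposition certifies tw(G) ≤ 3. On the other hand G contains the 4-clique {5, 7, 9, 10}. A clique must lie in a single bag of any decomposition, so no decomposition can have width below 3. Therefore the treewidth is 3.

3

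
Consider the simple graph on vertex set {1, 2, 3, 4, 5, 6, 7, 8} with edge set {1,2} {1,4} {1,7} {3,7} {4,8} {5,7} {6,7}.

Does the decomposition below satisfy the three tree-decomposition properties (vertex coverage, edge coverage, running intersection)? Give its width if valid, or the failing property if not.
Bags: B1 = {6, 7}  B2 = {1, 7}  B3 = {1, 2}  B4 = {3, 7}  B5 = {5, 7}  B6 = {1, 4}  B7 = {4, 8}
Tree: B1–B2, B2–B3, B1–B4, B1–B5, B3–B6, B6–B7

Yes; width 1.

Every vertex of G appears in some bag (union = {1, 2, 3, 4, 5, 6, 7, 8}); every edge is covered by a bag; and for each vertex v the set of bags containing v is connected in the bag tree. The decomposition is therefore valid. The largest bag has 2 vertices, so the width is 1.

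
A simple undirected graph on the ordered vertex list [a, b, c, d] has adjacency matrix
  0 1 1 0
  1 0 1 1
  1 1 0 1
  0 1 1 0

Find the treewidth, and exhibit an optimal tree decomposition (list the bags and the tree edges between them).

The largest bag has 3 vertices, giving width 2; this decomposition certifies tw(G) ≤ 2. Conversely, {b, c, d} is a clique of size 3, and the vertices of any clique must share a bag in every tree decomposition; so some bag has ≥ 3 vertices and tw(G) ≥ 2. Hence tw(G) = 2 exactly.

Treewidth 2.
Bags: B1 = {b, c, d}  B2 = {a, b, c}
Tree: B1–B2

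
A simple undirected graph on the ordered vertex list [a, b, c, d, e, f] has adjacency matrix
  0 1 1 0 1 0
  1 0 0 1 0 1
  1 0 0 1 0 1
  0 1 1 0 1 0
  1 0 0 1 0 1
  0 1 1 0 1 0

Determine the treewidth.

3

A width-3 tree decomposition is:
Bags: B1 = {b, c, d, e}  B2 = {a, b, c, e}  B3 = {b, c, e, f}
Tree: B1–B2, B2–B3
Every bag has size at most 4, so the width is 4 − 1 = 3 and tw(G) ≤ 3. For the lower bound: the 4 vertex sets {b,d}, {a,c}, {e}, {f} are disjoint, each induces a connected subgraph, and every pair is joined by at least one edge of G. Contracting each set to a single vertex therefore yields K_{4} as a minor, and since treewidth is minor-monotone, tw(G) ≥ tw(K_{4}) = 3. Therefore the treewidth is 3.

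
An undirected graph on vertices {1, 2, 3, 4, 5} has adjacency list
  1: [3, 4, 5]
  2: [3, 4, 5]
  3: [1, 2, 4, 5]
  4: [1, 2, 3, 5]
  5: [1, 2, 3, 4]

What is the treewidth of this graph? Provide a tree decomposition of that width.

Each bag holds 4 vertices, so the decomposition has width 3, which upper-bounds the treewidth. Conversely, {1, 3, 4, 5} is a clique of size 4, and the vertices of any clique must share a bag in every tree decomposition; so some bag has ≥ 4 vertices and tw(G) ≥ 3. Combining the bounds, tw(G) = 3.

Treewidth 3.
One such decomposition:
Bags: B1 = {1, 3, 4, 5}  B2 = {2, 3, 4, 5}
Tree: B1–B2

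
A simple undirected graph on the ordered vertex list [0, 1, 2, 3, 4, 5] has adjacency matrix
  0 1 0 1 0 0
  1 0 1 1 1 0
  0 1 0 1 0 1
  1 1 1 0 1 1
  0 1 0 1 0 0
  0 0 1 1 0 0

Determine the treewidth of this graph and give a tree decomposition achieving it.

Every bag has size at most 3, so the width is 3 − 1 = 2 and tw(G) ≤ 2. Conversely, {0, 1, 3} is a clique of size 3, and the vertices of any clique must share a bag in every tree decomposition; so some bag has ≥ 3 vertices and tw(G) ≥ 2. Therefore the treewidth is 2.

Treewidth 2.
One such decomposition:
Bags: B1 = {1, 2, 3}  B2 = {1, 3, 4}  B3 = {2, 3, 5}  B4 = {0, 1, 3}
Tree: B1–B2, B1–B3, B2–B4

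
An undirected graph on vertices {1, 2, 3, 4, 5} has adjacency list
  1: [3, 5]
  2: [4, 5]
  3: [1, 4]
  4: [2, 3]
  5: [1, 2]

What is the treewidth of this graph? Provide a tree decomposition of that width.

Every bag has size at most 3, so the width is 3 − 1 = 2 and tw(G) ≤ 2. For the lower bound, G contains the cycle 1–3–4–2–5–1, so G is not a forest; only forests have treewidth ≤ 1, hence tw(G) ≥ 2. Therefore the treewidth is 2.

Treewidth 2.
One such decomposition:
Bags: B1 = {1, 3, 4}  B2 = {1, 2, 4}  B3 = {1, 2, 5}
Tree: B1–B2, B2–B3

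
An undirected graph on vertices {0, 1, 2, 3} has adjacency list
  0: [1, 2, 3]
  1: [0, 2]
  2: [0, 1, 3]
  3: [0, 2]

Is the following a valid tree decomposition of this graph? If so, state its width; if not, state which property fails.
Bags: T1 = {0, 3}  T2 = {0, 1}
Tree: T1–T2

A tree decomposition must satisfy three properties: every vertex lies in some bag; for every edge, both endpoints lie together in some bag; and for every vertex, the bags containing it form a connected subtree. Here vertex 2 appears in no bag, so the decomposition is invalid.

No — vertex 2 appears in no bag.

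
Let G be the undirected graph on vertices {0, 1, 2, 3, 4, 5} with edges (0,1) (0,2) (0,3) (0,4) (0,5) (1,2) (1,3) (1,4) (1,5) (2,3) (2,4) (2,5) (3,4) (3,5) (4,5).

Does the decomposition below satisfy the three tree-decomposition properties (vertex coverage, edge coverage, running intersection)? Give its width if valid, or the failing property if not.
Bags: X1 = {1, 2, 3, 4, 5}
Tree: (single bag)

A tree decomposition must satisfy three properties: every vertex lies in some bag; for every edge, both endpoints lie together in some bag; and for every vertex, the bags containing it form a connected subtree. Here vertex 0 appears in no bag, so the decomposition is invalid.

No — vertex 0 appears in no bag.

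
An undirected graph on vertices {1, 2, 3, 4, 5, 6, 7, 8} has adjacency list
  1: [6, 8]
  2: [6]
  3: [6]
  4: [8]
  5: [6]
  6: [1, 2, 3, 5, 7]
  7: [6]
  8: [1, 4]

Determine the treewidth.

A width-1 tree decomposition is:
Bags: B1 = {3, 6}  B2 = {5, 6}  B3 = {1, 6}  B4 = {1, 8}  B5 = {6, 7}  B6 = {4, 8}  B7 = {2, 6}
Tree: B1–B2, B2–B3, B3–B4, B2–B5, B4–B6, B1–B7
The largest bag has 2 vertices, giving width 1; this decomposition certifies tw(G) ≤ 1. Since G has at least one edge (e.g. 3–6), it is not an edgeless graph, so tw(G) ≥ 1. Therefore the treewidth is 1.

1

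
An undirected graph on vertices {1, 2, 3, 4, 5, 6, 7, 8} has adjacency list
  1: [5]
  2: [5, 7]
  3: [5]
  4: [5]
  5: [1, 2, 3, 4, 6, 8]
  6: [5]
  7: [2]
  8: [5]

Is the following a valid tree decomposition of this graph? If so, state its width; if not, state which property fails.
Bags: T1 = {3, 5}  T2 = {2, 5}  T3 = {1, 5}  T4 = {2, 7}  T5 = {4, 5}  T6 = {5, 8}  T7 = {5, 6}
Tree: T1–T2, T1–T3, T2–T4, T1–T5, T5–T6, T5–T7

Vertex coverage: the bags together contain {1, 2, 3, 4, 5, 6, 7, 8}, the full vertex set. Edge coverage: each edge of G has both endpoints in at least one bag. Running intersection: for every vertex, the bags containing it form a connected subtree. All three properties hold, so this is a valid tree decomposition of width max|bag| − 1 = 1, and hence tw(G) ≤ 1.

Yes; width 1.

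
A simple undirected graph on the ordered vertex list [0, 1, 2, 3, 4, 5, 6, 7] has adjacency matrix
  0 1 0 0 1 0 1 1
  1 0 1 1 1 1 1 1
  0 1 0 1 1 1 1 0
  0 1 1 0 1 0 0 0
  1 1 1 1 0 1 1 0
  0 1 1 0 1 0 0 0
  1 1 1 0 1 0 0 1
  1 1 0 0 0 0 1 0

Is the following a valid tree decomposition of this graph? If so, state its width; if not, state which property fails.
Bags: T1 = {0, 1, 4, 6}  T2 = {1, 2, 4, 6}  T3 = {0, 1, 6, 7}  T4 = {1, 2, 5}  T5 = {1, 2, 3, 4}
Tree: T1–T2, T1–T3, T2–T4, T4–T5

No — edge (4,5) lies in no bag.

A tree decomposition must satisfy three properties: every vertex lies in some bag; for every edge, both endpoints lie together in some bag; and for every vertex, the bags containing it form a connected subtree. Here edge (4,5) lies in no bag, so the decomposition is invalid.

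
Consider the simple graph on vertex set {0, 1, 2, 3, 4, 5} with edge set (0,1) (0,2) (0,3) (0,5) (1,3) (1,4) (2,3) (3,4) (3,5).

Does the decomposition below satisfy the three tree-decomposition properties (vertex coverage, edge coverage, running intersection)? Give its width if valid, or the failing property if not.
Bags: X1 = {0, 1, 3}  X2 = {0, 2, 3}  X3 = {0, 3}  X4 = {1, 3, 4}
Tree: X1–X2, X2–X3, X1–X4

No — vertex 5 appears in no bag.

A tree decomposition must satisfy three properties: every vertex lies in some bag; for every edge, both endpoints lie together in some bag; and for every vertex, the bags containing it form a connected subtree. Here vertex 5 appears in no bag, so the decomposition is invalid.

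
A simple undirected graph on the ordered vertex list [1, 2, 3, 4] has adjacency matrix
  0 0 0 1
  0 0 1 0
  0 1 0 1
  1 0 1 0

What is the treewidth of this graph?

A width-1 tree decomposition is:
Bags: B1 = {1, 4}  B2 = {3, 4}  B3 = {2, 3}
Tree: B1–B2, B2–B3
The largest bag has 2 vertices, giving width 1; this decomposition certifies tw(G) ≤ 1. G has an edge, so its treewidth is at least 1. Combining the bounds, tw(G) = 1.

1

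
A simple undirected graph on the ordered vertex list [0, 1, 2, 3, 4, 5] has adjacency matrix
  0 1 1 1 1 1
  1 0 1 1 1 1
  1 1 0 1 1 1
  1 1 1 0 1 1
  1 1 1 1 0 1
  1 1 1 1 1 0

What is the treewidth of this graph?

5

A width-5 tree decomposition is:
Bags: B1 = {0, 1, 2, 3, 4, 5}
Tree: (single bag)
A single bag containing all 6 vertices is trivially a valid decomposition of width 5. Conversely, {0, 1, 2, 3, 4, 5} is a clique of size 6, and the vertices of any clique must share a bag in every tree decomposition; so some bag has ≥ 6 vertices and tw(G) ≥ 5. Hence tw(G) = 5 exactly.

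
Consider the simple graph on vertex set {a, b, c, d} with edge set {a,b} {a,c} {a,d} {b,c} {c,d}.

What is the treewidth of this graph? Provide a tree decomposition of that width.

The largest bag has 3 vertices, giving width 2; this decomposition certifies tw(G) ≤ 2. For the lower bound, the 3 vertices {a, c, d} are pairwise adjacent, and any tree decomposition puts a clique entirely inside one bag — forcing width ≥ 2. Combining the bounds, tw(G) = 2.

Treewidth 2.
Bags: B1 = {a, c, d}  B2 = {a, b, c}
Tree: B1–B2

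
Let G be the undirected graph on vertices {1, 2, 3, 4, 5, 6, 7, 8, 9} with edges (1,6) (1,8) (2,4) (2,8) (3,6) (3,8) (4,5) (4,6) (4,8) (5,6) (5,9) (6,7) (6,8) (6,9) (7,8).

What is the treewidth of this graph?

2

A width-2 tree decomposition is:
Bags: B1 = {4, 6, 8}  B2 = {4, 5, 6}  B3 = {6, 7, 8}  B4 = {5, 6, 9}  B5 = {2, 4, 8}  B6 = {3, 6, 8}  B7 = {1, 6, 8}
Tree: B1–B2, B1–B3, B2–B4, B1–B5, B1–B6, B6–B7
The largest bag has 3 vertices, giving width 2; this decomposition certifies tw(G) ≤ 2. Conversely, {2, 4, 8} is a clique of size 3, and the vertices of any clique must share a bag in every tree decomposition; so some bag has ≥ 3 vertices and tw(G) ≥ 2. Combining the bounds, tw(G) = 2.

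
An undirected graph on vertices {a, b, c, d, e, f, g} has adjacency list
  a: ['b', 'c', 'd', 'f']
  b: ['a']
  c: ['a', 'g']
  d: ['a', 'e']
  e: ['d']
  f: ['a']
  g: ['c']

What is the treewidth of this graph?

A width-1 tree decomposition is:
Bags: B1 = {a, c}  B2 = {c, g}  B3 = {a, d}  B4 = {a, b}  B5 = {d, e}  B6 = {a, f}
Tree: B1–B2, B1–B3, B3–B4, B3–B5, B1–B6
Every bag has size at most 2, so the width is 2 − 1 = 1 and tw(G) ≤ 1. Any graph with an edge has treewidth ≥ 1, and G has the edge c–a. Combining the bounds, tw(G) = 1.

1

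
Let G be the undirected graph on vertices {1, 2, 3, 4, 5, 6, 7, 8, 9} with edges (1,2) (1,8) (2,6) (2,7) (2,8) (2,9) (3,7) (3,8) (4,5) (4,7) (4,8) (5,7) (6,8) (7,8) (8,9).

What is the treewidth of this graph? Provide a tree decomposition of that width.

Each bag holds 3 vertices, so the decomposition has width 2, which upper-bounds the treewidth. Conversely, {1, 2, 8} is a clique of size 3, and the vertices of any clique must share a bag in every tree decomposition; so some bag has ≥ 3 vertices and tw(G) ≥ 2. Therefore the treewidth is 2.

Treewidth 2.
Bags: B1 = {2, 7, 8}  B2 = {4, 7, 8}  B3 = {1, 2, 8}  B4 = {4, 5, 7}  B5 = {2, 8, 9}  B6 = {2, 6, 8}  B7 = {3, 7, 8}
Tree: B1–B2, B1–B3, B2–B4, B1–B5, B1–B6, B1–B7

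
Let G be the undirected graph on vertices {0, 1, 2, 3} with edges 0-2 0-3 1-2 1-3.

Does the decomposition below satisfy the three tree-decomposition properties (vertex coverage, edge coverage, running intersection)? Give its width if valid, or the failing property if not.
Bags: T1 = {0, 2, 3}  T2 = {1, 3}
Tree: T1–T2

No — edge (2,1) lies in no bag.

A tree decomposition must satisfy three properties: every vertex lies in some bag; for every edge, both endpoints lie together in some bag; and for every vertex, the bags containing it form a connected subtree. Here edge (2,1) lies in no bag, so the decomposition is invalid.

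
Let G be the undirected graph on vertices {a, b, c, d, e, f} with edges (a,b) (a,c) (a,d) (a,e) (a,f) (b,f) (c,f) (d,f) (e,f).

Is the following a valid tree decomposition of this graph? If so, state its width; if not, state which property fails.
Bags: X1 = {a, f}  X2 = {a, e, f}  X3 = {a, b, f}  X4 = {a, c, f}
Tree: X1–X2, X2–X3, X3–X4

A tree decomposition must satisfy three properties: every vertex lies in some bag; for every edge, both endpoints lie together in some bag; and for every vertex, the bags containing it form a connected subtree. Here vertex d appears in no bag, so the decomposition is invalid.

No — vertex d appears in no bag.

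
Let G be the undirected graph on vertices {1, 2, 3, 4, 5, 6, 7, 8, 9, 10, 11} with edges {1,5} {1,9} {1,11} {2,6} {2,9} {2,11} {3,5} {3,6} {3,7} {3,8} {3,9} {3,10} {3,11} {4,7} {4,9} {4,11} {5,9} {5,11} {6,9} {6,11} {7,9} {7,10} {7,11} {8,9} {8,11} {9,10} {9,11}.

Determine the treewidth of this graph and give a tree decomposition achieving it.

Treewidth 3.
One such decomposition:
Bags: B1 = {1, 5, 9, 11}  B2 = {3, 5, 9, 11}  B3 = {3, 7, 9, 11}  B4 = {3, 6, 9, 11}  B5 = {4, 7, 9, 11}  B6 = {3, 7, 9, 10}  B7 = {2, 6, 9, 11}  B8 = {3, 8, 9, 11}
Tree: B1–B2, B2–B3, B3–B4, B3–B5, B3–B6, B4–B7, B2–B8

Every bag has size at most 4, so the width is 4 − 1 = 3 and tw(G) ≤ 3. For the lower bound, the 4 vertices {3, 7, 9, 10} are pairwise adjacent, and any tree decomposition puts a clique entirely inside one bag — forcing width ≥ 3. The upper and lower bounds meet at 3, so that is the treewidth.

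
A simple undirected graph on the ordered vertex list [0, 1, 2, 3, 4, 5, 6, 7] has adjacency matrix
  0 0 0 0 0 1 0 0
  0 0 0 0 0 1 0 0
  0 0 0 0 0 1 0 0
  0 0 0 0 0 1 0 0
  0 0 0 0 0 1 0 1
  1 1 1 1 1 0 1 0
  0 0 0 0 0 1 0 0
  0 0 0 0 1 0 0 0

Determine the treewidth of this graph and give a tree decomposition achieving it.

Treewidth 1.
One optimal decomposition is:
Bags: B1 = {1, 5}  B2 = {5, 6}  B3 = {4, 5}  B4 = {4, 7}  B5 = {0, 5}  B6 = {3, 5}  B7 = {2, 5}
Tree: B1–B2, B1–B3, B3–B4, B3–B5, B5–B6, B5–B7

Every bag has size at most 2, so the width is 2 − 1 = 1 and tw(G) ≤ 1. Since G has at least one edge (e.g. 1–5), it is not an edgeless graph, so tw(G) ≥ 1. The upper and lower bounds meet at 1, so that is the treewidth.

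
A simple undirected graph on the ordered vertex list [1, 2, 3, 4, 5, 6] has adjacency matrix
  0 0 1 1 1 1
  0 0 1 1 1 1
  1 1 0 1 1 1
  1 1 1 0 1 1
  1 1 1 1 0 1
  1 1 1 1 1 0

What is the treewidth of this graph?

A width-4 tree decomposition is:
Bags: B1 = {2, 3, 4, 5, 6}  B2 = {1, 3, 4, 5, 6}
Tree: B1–B2
Each bag holds 5 vertices, so the decomposition has width 4, which upper-bounds the treewidth. On the other hand G contains the 5-clique {1, 3, 4, 5, 6}. A clique must lie in a single bag of any decomposition, so no decomposition can have width below 4. Hence tw(G) = 4 exactly.

4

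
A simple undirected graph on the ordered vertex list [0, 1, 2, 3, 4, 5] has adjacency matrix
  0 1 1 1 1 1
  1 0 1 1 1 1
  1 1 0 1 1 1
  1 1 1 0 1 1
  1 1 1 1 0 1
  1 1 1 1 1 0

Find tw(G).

5

A width-5 tree decomposition is:
Bags: B1 = {0, 1, 2, 3, 4, 5}
Tree: (single bag)
With just one bag of size 6, the width is 6 − 1 = 5, so tw(G) ≤ 5. For the lower bound, the 6 vertices {0, 1, 2, 3, 4, 5} are pairwise adjacent, and any tree decomposition puts a clique entirely inside one bag — forcing width ≥ 5. Therefore the treewidth is 5.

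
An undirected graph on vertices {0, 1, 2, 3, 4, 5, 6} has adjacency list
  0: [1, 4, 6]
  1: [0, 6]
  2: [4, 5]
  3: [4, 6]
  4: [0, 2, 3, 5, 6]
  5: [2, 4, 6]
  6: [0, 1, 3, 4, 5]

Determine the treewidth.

A width-2 tree decomposition is:
Bags: B1 = {4, 5, 6}  B2 = {0, 4, 6}  B3 = {3, 4, 6}  B4 = {2, 4, 5}  B5 = {0, 1, 6}
Tree: B1–B2, B1–B3, B1–B4, B2–B5
Each bag holds 3 vertices, so the decomposition has width 2, which upper-bounds the treewidth. Conversely, {0, 1, 6} is a clique of size 3, and the vertices of any clique must share a bag in every tree decomposition; so some bag has ≥ 3 vertices and tw(G) ≥ 2. Combining the bounds, tw(G) = 2.

2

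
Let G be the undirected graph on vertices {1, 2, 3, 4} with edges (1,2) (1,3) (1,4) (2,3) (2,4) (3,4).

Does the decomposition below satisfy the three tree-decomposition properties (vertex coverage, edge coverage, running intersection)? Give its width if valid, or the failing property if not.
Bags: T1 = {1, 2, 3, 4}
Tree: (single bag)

Vertex coverage: the bags together contain {1, 2, 3, 4}, the full vertex set. Edge coverage: each edge of G has both endpoints in at least one bag. Running intersection: for every vertex, the bags containing it form a connected subtree. All three properties hold, so this is a valid tree decomposition of width max|bag| − 1 = 3, and hence tw(G) ≤ 3.

Yes; width 3.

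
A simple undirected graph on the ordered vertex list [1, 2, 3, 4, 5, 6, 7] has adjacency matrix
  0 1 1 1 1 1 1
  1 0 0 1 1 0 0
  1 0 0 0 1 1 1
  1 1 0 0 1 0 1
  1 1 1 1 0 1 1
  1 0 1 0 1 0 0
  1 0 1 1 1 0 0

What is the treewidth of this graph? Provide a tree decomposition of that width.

Treewidth 3.
One optimal decomposition is:
Bags: B1 = {1, 3, 5, 6}  B2 = {1, 3, 5, 7}  B3 = {1, 4, 5, 7}  B4 = {1, 2, 4, 5}
Tree: B1–B2, B2–B3, B3–B4

The largest bag has 4 vertices, giving width 3; this decomposition certifies tw(G) ≤ 3. For the lower bound, the 4 vertices {1, 2, 4, 5} are pairwise adjacent, and any tree decomposition puts a clique entirely inside one bag — forcing width ≥ 3. Therefore the treewidth is 3.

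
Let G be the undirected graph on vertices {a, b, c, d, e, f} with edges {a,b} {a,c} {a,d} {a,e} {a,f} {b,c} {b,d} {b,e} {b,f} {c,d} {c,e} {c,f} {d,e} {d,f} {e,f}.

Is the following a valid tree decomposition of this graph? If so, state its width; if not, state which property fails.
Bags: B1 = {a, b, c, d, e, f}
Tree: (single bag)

Yes; width 5.

Checking the three conditions: (i) the bags cover all of {a, b, c, d, e, f}; (ii) for each edge, some bag contains both endpoints; (iii) the bags containing any fixed vertex form a subtree. All hold, so the decomposition is valid with width 6 − 1 = 5.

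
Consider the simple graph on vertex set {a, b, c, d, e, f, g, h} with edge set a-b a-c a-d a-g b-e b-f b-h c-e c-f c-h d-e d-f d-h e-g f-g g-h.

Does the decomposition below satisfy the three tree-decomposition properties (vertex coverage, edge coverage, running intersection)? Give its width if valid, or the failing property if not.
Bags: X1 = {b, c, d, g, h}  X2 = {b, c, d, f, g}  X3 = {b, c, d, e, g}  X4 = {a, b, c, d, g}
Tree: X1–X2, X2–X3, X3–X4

Yes; width 4.

Every vertex of G appears in some bag (union = {a, b, c, d, e, f, g, h}); every edge is covered by a bag; and for each vertex v the set of bags containing v is connected in the bag tree. The decomposition is therefore valid. The largest bag has 5 vertices, so the width is 4.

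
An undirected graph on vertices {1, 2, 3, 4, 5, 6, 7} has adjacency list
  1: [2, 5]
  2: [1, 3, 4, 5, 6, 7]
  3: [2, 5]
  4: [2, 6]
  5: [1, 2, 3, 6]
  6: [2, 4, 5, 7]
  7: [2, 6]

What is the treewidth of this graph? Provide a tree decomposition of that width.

Every bag has size at most 3, so the width is 3 − 1 = 2 and tw(G) ≤ 2. Conversely, {2, 4, 6} is a clique of size 3, and the vertices of any clique must share a bag in every tree decomposition; so some bag has ≥ 3 vertices and tw(G) ≥ 2. Combining the bounds, tw(G) = 2.

Treewidth 2.
One optimal decomposition is:
Bags: B1 = {2, 5, 6}  B2 = {2, 4, 6}  B3 = {1, 2, 5}  B4 = {2, 6, 7}  B5 = {2, 3, 5}
Tree: B1–B2, B1–B3, B1–B4, B1–B5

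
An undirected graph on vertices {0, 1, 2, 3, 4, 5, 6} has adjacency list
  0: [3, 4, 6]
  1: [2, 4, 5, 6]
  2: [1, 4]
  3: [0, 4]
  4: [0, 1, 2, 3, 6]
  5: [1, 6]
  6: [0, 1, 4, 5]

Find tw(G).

2

A width-2 tree decomposition is:
Bags: B1 = {1, 4, 6}  B2 = {0, 4, 6}  B3 = {0, 3, 4}  B4 = {1, 2, 4}  B5 = {1, 5, 6}
Tree: B1–B2, B2–B3, B1–B4, B1–B5
Every bag has size at most 3, so the width is 3 − 1 = 2 and tw(G) ≤ 2. Conversely, {0, 3, 4} is a clique of size 3, and the vertices of any clique must share a bag in every tree decomposition; so some bag has ≥ 3 vertices and tw(G) ≥ 2. Therefore the treewidth is 2.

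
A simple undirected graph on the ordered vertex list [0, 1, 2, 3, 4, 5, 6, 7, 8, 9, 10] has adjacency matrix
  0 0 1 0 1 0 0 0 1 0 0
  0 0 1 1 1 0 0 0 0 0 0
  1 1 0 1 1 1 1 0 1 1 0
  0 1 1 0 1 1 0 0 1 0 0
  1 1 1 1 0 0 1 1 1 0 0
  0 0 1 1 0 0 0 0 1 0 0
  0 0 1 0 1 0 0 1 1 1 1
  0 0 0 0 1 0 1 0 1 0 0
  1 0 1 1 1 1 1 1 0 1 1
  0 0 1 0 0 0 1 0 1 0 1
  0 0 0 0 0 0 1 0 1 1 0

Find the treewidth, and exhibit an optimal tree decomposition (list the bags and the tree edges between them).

Treewidth 3.
One such decomposition:
Bags: B1 = {2, 4, 6, 8}  B2 = {2, 3, 4, 8}  B3 = {2, 6, 8, 9}  B4 = {2, 3, 5, 8}  B5 = {4, 6, 7, 8}  B6 = {0, 2, 4, 8}  B7 = {1, 2, 3, 4}  B8 = {6, 8, 9, 10}
Tree: B1–B2, B1–B3, B2–B4, B1–B5, B1–B6, B2–B7, B3–B8

Each bag holds 4 vertices, so the decomposition has width 3, which upper-bounds the treewidth. Conversely, {2, 6, 8, 9} is a clique of size 4, and the vertices of any clique must share a bag in every tree decomposition; so some bag has ≥ 4 vertices and tw(G) ≥ 3. Therefore the treewidth is 3.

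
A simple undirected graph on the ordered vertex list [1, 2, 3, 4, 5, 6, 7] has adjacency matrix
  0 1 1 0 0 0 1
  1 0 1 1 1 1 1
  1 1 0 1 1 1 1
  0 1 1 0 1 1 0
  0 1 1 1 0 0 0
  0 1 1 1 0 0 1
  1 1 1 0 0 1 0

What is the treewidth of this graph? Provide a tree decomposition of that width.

Treewidth 3.
Bags: B1 = {2, 3, 4, 5}  B2 = {2, 3, 4, 6}  B3 = {2, 3, 6, 7}  B4 = {1, 2, 3, 7}
Tree: B1–B2, B2–B3, B3–B4

The largest bag has 4 vertices, giving width 3; this decomposition certifies tw(G) ≤ 3. On the other hand G contains the 4-clique {1, 2, 3, 7}. A clique must lie in a single bag of any decomposition, so no decomposition can have width below 3. Therefore the treewidth is 3.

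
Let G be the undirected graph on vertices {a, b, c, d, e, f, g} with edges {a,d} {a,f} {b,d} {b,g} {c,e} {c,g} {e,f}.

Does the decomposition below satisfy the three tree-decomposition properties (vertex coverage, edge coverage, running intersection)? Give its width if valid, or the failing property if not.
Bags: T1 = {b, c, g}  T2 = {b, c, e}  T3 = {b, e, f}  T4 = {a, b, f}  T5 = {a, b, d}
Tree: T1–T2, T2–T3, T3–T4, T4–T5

Checking the three conditions: (i) the bags cover all of {a, b, c, d, e, f, g}; (ii) for each edge, some bag contains both endpoints; (iii) the bags containing any fixed vertex form a subtree. All hold, so the decomposition is valid with width 3 − 1 = 2.

Yes; width 2.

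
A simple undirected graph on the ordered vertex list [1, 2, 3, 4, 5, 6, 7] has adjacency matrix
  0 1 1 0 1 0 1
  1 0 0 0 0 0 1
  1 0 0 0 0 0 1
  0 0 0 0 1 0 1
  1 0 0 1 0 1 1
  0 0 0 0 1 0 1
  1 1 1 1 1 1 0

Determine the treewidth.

A width-2 tree decomposition is:
Bags: B1 = {5, 6, 7}  B2 = {1, 5, 7}  B3 = {1, 2, 7}  B4 = {4, 5, 7}  B5 = {1, 3, 7}
Tree: B1–B2, B2–B3, B1–B4, B3–B5
Every bag has size at most 3, so the width is 3 − 1 = 2 and tw(G) ≤ 2. For the lower bound, the 3 vertices {1, 2, 7} are pairwise adjacent, and any tree decomposition puts a clique entirely inside one bag — forcing width ≥ 2. Combining the bounds, tw(G) = 2.

2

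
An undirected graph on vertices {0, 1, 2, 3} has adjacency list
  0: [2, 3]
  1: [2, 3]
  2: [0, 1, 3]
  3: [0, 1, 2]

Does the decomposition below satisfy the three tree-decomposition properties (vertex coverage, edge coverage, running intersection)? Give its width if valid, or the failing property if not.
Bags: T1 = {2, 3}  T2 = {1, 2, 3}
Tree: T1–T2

No — vertex 0 appears in no bag.

A tree decomposition must satisfy three properties: every vertex lies in some bag; for every edge, both endpoints lie together in some bag; and for every vertex, the bags containing it form a connected subtree. Here vertex 0 appears in no bag, so the decomposition is invalid.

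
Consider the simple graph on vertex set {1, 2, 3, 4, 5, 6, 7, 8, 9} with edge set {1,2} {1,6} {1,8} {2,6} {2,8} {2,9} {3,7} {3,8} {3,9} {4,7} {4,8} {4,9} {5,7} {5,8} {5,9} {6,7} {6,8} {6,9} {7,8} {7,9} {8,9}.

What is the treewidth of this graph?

3

A width-3 tree decomposition is:
Bags: B1 = {2, 6, 8, 9}  B2 = {6, 7, 8, 9}  B3 = {4, 7, 8, 9}  B4 = {3, 7, 8, 9}  B5 = {1, 2, 6, 8}  B6 = {5, 7, 8, 9}
Tree: B1–B2, B2–B3, B2–B4, B1–B5, B3–B6
Every bag has size at most 4, so the width is 4 − 1 = 3 and tw(G) ≤ 3. On the other hand G contains the 4-clique {1, 2, 6, 8}. A clique must lie in a single bag of any decomposition, so no decomposition can have width below 3. Therefore the treewidth is 3.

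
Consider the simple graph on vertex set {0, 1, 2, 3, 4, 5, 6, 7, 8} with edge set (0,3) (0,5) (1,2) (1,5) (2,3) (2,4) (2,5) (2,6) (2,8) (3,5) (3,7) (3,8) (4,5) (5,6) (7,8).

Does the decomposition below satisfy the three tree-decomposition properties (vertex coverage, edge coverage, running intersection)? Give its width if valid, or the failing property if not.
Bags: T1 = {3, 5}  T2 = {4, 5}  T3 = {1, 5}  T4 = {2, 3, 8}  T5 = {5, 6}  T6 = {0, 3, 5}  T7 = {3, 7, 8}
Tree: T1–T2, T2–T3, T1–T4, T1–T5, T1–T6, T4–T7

A tree decomposition must satisfy three properties: every vertex lies in some bag; for every edge, both endpoints lie together in some bag; and for every vertex, the bags containing it form a connected subtree. Here edge (2,5) lies in no bag, so the decomposition is invalid.

No — edge (2,5) lies in no bag.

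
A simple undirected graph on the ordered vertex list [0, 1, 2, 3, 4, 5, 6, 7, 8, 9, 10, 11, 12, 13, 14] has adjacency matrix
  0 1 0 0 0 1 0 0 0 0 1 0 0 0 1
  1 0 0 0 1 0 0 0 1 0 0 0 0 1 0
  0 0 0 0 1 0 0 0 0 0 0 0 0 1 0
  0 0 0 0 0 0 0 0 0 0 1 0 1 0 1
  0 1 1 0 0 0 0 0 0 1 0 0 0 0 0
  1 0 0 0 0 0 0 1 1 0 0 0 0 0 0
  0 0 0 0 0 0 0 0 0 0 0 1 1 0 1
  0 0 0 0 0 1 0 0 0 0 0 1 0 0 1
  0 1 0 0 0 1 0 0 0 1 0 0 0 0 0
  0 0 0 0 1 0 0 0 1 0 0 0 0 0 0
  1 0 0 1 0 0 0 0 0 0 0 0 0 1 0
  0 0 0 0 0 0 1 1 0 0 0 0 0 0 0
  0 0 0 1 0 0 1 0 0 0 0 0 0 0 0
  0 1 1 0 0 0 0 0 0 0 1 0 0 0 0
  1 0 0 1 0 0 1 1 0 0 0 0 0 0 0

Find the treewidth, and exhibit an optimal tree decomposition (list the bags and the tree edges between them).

Treewidth 3.
Bags: B1 = {6, 7, 11, 12}  B2 = {6, 7, 12, 14}  B3 = {3, 7, 12, 14}  B4 = {3, 5, 7, 14}  B5 = {0, 3, 5, 14}  B6 = {0, 3, 5, 10}  B7 = {0, 5, 8, 10}  B8 = {0, 1, 8, 10}  B9 = {1, 8, 10, 13}  B10 = {1, 8, 9, 13}  B11 = {1, 4, 9, 13}  B12 = {2, 4, 9, 13}
Tree: B1–B2, B2–B3, B3–B4, B4–B5, B5–B6, B6–B7, B7–B8, B8–B9, B9–B10, B10–B11, B11–B12

The largest bag has 4 vertices, giving width 3; this decomposition certifies tw(G) ≤ 3. For the lower bound: the 4 vertex sets {6,11,12}, {7}, {14}, {0,3,5,10} are disjoint, each induces a connected subgraph, and every pair is joined by at least one edge of G. Contracting each set to a single vertex therefore yields K_{4} as a minor, and since treewidth is minor-monotone, tw(G) ≥ tw(K_{4}) = 3. Hence tw(G) = 3 exactly.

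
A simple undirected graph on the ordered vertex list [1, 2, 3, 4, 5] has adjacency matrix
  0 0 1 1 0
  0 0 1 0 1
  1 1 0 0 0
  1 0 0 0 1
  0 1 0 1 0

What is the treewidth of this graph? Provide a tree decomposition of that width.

Treewidth 2.
One optimal decomposition is:
Bags: B1 = {1, 4, 5}  B2 = {1, 3, 5}  B3 = {2, 3, 5}
Tree: B1–B2, B2–B3

Each bag holds 3 vertices, so the decomposition has width 2, which upper-bounds the treewidth. The edges 5–4–1–3–2–5 form a cycle, so G is not a tree and its treewidth is at least 2. Therefore the treewidth is 2.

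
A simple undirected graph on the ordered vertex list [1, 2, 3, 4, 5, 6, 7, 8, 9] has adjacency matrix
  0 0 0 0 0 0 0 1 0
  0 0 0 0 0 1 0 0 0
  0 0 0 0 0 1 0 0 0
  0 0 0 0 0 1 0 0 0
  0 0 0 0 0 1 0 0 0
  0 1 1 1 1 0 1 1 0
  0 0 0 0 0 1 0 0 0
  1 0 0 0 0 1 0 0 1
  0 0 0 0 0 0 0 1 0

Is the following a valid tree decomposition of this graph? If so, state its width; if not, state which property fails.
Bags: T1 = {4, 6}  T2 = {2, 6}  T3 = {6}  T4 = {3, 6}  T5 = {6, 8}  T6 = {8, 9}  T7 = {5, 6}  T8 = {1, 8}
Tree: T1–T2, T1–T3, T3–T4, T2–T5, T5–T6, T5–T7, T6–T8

No — vertex 7 appears in no bag.

A tree decomposition must satisfy three properties: every vertex lies in some bag; for every edge, both endpoints lie together in some bag; and for every vertex, the bags containing it form a connected subtree. Here vertex 7 appears in no bag, so the decomposition is invalid.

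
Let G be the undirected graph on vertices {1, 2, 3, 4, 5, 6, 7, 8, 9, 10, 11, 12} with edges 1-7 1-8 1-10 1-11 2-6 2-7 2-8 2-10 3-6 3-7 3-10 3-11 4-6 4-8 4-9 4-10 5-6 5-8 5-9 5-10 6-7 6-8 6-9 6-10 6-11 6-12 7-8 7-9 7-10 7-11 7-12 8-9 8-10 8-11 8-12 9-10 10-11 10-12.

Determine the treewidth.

A width-4 tree decomposition is:
Bags: B1 = {2, 6, 7, 8, 10}  B2 = {6, 7, 8, 9, 10}  B3 = {5, 6, 8, 9, 10}  B4 = {6, 7, 8, 10, 11}  B5 = {3, 6, 7, 10, 11}  B6 = {6, 7, 8, 10, 12}  B7 = {4, 6, 8, 9, 10}  B8 = {1, 7, 8, 10, 11}
Tree: B1–B2, B2–B3, B2–B4, B4–B5, B1–B6, B3–B7, B4–B8
Every bag has size at most 5, so the width is 5 − 1 = 4 and tw(G) ≤ 4. Conversely, {1, 7, 8, 10, 11} is a clique of size 5, and the vertices of any clique must share a bag in every tree decomposition; so some bag has ≥ 5 vertices and tw(G) ≥ 4. Therefore the treewidth is 4.

4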